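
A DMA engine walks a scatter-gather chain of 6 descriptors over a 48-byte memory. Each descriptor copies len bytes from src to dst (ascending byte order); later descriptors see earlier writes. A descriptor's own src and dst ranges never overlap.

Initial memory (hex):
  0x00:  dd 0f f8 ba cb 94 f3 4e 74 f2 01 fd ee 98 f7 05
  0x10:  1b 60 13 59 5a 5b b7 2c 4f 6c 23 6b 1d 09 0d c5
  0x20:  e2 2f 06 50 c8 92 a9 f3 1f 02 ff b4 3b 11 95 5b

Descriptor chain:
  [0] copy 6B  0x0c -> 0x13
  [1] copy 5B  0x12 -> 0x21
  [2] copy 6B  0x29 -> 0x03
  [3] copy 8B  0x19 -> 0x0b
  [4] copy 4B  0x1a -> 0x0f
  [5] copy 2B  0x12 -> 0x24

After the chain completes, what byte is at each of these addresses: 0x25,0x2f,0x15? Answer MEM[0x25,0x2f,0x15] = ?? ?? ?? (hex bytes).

[0] 0x0c->0x13 len=6 : ee 98 f7 05 1b 60
[1] 0x12->0x21 len=5 : 13 ee 98 f7 05
[2] 0x29->0x03 len=6 : 02 ff b4 3b 11 95
[3] 0x19->0x0b len=8 : 6c 23 6b 1d 09 0d c5 e2
[4] 0x1a->0x0f len=4 : 23 6b 1d 09
[5] 0x12->0x24 len=2 : 09 ee
query mem[0x25]=0xee, mem[0x2f]=0x5b, mem[0x15]=0xf7

MEM[0x25,0x2f,0x15] = ee 5b f7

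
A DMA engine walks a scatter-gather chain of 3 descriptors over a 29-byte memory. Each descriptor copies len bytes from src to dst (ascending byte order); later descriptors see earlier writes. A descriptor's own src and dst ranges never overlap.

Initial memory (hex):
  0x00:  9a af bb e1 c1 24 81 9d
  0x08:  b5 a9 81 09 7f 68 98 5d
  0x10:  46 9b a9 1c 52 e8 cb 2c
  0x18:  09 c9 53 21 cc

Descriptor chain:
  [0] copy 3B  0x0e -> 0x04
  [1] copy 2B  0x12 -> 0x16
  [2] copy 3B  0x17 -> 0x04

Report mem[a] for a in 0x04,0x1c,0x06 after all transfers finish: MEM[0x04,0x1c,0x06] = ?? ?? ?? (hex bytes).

MEM[0x04,0x1c,0x06] = 1c cc c9

#0 dst[0x04+3] := {0x98,0x5d,0x46}
#1 dst[0x16+2] := {0xa9,0x1c}
#2 dst[0x04+3] := {0x1c,0x09,0xc9}
query mem[0x04]=0x1c, mem[0x1c]=0xcc, mem[0x06]=0xc9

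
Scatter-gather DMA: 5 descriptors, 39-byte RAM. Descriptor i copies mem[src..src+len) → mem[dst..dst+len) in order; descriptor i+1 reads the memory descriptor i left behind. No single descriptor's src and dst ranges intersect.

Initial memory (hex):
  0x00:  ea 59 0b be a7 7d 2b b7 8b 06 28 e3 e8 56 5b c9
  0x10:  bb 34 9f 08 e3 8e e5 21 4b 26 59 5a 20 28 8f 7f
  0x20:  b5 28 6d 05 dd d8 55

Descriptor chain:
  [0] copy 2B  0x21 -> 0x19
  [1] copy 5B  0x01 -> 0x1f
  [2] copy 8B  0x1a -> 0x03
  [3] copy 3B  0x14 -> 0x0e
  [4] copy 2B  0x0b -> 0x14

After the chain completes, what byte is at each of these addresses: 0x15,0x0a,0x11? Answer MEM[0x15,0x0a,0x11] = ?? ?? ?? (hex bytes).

[0] 0x21->0x19 len=2 : 28 6d
[1] 0x01->0x1f len=5 : 59 0b be a7 7d
[2] 0x1a->0x03 len=8 : 6d 5a 20 28 8f 59 0b be
[3] 0x14->0x0e len=3 : e3 8e e5
[4] 0x0b->0x14 len=2 : e3 e8
query mem[0x15]=0xe8, mem[0x0a]=0xbe, mem[0x11]=0x34

MEM[0x15,0x0a,0x11] = e8 be 34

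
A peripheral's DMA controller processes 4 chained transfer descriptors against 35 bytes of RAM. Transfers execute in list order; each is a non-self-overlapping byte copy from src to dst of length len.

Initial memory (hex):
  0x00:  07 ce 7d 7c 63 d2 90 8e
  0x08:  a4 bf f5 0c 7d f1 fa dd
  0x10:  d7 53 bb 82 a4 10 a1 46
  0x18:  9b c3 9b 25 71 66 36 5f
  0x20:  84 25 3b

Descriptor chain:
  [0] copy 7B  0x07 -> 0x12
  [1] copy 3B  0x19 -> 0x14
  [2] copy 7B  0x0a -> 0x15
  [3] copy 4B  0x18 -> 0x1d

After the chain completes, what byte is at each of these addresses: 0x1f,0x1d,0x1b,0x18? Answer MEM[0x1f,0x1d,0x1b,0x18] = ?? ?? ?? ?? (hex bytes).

MEM[0x1f,0x1d,0x1b,0x18] = dd f1 d7 f1

D0: mem[0x12..0x18] <- [8e a4 bf f5 0c 7d f1]
D1: mem[0x14..0x16] <- [c3 9b 25]
D2: mem[0x15..0x1b] <- [f5 0c 7d f1 fa dd d7]
D3: mem[0x1d..0x20] <- [f1 fa dd d7]
query mem[0x1f]=0xdd, mem[0x1d]=0xf1, mem[0x1b]=0xd7, mem[0x18]=0xf1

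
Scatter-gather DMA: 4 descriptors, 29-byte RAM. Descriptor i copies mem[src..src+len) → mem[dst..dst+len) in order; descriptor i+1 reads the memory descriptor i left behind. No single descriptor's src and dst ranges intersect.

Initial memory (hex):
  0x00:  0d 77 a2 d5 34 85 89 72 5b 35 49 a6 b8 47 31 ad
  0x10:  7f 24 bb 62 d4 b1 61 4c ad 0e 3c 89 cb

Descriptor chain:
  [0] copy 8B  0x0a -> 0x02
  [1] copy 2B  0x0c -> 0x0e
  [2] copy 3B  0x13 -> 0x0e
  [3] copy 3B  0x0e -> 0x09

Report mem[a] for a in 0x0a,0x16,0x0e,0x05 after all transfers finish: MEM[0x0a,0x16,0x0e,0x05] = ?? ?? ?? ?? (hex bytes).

D0: mem[0x02..0x09] <- [49 a6 b8 47 31 ad 7f 24]
D1: mem[0x0e..0x0f] <- [b8 47]
D2: mem[0x0e..0x10] <- [62 d4 b1]
D3: mem[0x09..0x0b] <- [62 d4 b1]
query mem[0x0a]=0xd4, mem[0x16]=0x61, mem[0x0e]=0x62, mem[0x05]=0x47

MEM[0x0a,0x16,0x0e,0x05] = d4 61 62 47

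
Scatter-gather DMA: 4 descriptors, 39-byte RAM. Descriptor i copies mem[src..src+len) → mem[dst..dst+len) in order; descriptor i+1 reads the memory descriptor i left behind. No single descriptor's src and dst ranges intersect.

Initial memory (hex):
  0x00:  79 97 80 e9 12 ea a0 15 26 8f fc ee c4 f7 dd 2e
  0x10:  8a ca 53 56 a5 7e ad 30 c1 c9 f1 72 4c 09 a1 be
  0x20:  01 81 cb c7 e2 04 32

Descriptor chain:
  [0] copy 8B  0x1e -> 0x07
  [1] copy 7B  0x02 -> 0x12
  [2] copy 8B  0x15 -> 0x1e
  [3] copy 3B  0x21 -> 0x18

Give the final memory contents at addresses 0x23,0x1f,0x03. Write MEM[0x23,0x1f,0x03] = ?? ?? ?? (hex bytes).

#0 dst[0x07+8] := {0xa1,0xbe,0x01,0x81,0xcb,0xc7,0xe2,0x04}
#1 dst[0x12+7] := {0x80,0xe9,0x12,0xea,0xa0,0xa1,0xbe}
#2 dst[0x1e+8] := {0xea,0xa0,0xa1,0xbe,0xc9,0xf1,0x72,0x4c}
#3 dst[0x18+3] := {0xbe,0xc9,0xf1}
query mem[0x23]=0xf1, mem[0x1f]=0xa0, mem[0x03]=0xe9

MEM[0x23,0x1f,0x03] = f1 a0 e9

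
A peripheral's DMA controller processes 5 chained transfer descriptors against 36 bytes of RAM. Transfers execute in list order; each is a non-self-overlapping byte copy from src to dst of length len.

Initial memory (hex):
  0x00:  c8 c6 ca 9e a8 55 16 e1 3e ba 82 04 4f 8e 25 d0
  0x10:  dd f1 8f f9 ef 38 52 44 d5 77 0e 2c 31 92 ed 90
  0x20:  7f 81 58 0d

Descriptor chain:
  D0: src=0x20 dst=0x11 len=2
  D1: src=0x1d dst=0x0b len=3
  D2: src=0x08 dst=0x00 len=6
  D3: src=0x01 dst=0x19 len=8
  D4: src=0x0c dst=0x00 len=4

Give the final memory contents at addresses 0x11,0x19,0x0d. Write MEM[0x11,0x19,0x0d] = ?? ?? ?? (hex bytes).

MEM[0x11,0x19,0x0d] = 7f ba 90

#0 dst[0x11+2] := {0x7f,0x81}
#1 dst[0x0b+3] := {0x92,0xed,0x90}
#2 dst[0x00+6] := {0x3e,0xba,0x82,0x92,0xed,0x90}
#3 dst[0x19+8] := {0xba,0x82,0x92,0xed,0x90,0x16,0xe1,0x3e}
#4 dst[0x00+4] := {0xed,0x90,0x25,0xd0}
query mem[0x11]=0x7f, mem[0x19]=0xba, mem[0x0d]=0x90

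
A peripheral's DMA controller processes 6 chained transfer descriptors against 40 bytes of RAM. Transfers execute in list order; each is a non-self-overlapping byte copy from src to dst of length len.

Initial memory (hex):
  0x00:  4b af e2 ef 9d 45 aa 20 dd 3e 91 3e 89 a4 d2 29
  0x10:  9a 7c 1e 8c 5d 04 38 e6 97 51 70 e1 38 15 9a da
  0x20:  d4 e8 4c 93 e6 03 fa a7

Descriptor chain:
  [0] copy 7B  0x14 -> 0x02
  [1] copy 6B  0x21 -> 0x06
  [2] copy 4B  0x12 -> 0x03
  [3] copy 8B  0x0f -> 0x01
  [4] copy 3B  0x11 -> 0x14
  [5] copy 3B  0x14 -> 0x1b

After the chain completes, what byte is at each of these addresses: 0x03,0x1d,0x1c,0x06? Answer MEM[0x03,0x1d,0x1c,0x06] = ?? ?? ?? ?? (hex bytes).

MEM[0x03,0x1d,0x1c,0x06] = 7c 8c 1e 5d

[0] 0x14->0x02 len=7 : 5d 04 38 e6 97 51 70
[1] 0x21->0x06 len=6 : e8 4c 93 e6 03 fa
[2] 0x12->0x03 len=4 : 1e 8c 5d 04
[3] 0x0f->0x01 len=8 : 29 9a 7c 1e 8c 5d 04 38
[4] 0x11->0x14 len=3 : 7c 1e 8c
[5] 0x14->0x1b len=3 : 7c 1e 8c
query mem[0x03]=0x7c, mem[0x1d]=0x8c, mem[0x1c]=0x1e, mem[0x06]=0x5d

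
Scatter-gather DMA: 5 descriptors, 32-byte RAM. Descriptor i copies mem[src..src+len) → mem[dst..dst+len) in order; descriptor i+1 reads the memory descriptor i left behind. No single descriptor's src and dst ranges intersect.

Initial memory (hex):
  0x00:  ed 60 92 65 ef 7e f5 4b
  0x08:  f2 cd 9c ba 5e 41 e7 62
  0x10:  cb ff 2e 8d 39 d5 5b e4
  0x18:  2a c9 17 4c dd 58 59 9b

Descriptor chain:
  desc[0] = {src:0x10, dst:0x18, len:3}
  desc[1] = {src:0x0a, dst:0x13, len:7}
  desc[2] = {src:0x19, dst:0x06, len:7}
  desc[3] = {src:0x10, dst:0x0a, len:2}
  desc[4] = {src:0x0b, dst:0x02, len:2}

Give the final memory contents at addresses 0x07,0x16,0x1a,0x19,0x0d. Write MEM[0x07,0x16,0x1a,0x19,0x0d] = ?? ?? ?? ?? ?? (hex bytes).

[0] 0x10->0x18 len=3 : cb ff 2e
[1] 0x0a->0x13 len=7 : 9c ba 5e 41 e7 62 cb
[2] 0x19->0x06 len=7 : cb 2e 4c dd 58 59 9b
[3] 0x10->0x0a len=2 : cb ff
[4] 0x0b->0x02 len=2 : ff 9b
query mem[0x07]=0x2e, mem[0x16]=0x41, mem[0x1a]=0x2e, mem[0x19]=0xcb, mem[0x0d]=0x41

MEM[0x07,0x16,0x1a,0x19,0x0d] = 2e 41 2e cb 41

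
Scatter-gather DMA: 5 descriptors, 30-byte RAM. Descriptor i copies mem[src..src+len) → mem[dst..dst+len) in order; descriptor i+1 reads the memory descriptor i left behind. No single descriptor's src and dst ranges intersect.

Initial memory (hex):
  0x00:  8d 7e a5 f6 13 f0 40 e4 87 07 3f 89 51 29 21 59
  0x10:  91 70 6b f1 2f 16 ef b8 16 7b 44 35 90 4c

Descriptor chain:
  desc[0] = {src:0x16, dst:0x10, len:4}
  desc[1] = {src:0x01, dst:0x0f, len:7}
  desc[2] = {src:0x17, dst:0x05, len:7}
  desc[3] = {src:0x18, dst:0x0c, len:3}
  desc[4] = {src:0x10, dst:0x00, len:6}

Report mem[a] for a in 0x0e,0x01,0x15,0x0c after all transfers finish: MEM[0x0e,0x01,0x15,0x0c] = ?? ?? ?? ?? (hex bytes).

[0] 0x16->0x10 len=4 : ef b8 16 7b
[1] 0x01->0x0f len=7 : 7e a5 f6 13 f0 40 e4
[2] 0x17->0x05 len=7 : b8 16 7b 44 35 90 4c
[3] 0x18->0x0c len=3 : 16 7b 44
[4] 0x10->0x00 len=6 : a5 f6 13 f0 40 e4
query mem[0x0e]=0x44, mem[0x01]=0xf6, mem[0x15]=0xe4, mem[0x0c]=0x16

MEM[0x0e,0x01,0x15,0x0c] = 44 f6 e4 16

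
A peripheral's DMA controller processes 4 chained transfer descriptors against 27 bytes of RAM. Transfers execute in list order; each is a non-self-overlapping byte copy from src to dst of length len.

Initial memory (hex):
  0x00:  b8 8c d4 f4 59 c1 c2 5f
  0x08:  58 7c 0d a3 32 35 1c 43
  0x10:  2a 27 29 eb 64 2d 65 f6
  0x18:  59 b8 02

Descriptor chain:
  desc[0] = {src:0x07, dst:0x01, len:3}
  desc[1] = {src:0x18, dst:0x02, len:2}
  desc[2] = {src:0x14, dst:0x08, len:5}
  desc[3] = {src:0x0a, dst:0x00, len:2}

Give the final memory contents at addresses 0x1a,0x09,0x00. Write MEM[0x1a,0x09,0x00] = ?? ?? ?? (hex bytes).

  after D0: wrote 3B at 0x01 = 5f587c
  after D1: wrote 2B at 0x02 = 59b8
  after D2: wrote 5B at 0x08 = 642d65f659
  after D3: wrote 2B at 0x00 = 65f6
query mem[0x1a]=0x02, mem[0x09]=0x2d, mem[0x00]=0x65

MEM[0x1a,0x09,0x00] = 02 2d 65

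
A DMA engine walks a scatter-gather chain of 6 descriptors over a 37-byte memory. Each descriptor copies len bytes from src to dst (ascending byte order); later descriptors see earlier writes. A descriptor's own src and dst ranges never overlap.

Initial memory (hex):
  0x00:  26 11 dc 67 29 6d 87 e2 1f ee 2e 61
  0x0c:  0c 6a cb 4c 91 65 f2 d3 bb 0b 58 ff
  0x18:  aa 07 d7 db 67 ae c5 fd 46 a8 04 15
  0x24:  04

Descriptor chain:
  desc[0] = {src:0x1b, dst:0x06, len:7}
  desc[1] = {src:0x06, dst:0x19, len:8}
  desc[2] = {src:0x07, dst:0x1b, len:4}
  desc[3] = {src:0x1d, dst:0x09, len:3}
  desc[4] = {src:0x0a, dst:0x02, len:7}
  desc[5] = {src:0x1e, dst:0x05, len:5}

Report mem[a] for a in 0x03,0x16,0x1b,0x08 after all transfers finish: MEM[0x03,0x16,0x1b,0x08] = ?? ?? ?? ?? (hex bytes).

#0 dst[0x06+7] := {0xdb,0x67,0xae,0xc5,0xfd,0x46,0xa8}
#1 dst[0x19+8] := {0xdb,0x67,0xae,0xc5,0xfd,0x46,0xa8,0x6a}
#2 dst[0x1b+4] := {0x67,0xae,0xc5,0xfd}
#3 dst[0x09+3] := {0xc5,0xfd,0xa8}
#4 dst[0x02+7] := {0xfd,0xa8,0xa8,0x6a,0xcb,0x4c,0x91}
#5 dst[0x05+5] := {0xfd,0xa8,0x6a,0xa8,0x04}
query mem[0x03]=0xa8, mem[0x16]=0x58, mem[0x1b]=0x67, mem[0x08]=0xa8

MEM[0x03,0x16,0x1b,0x08] = a8 58 67 a8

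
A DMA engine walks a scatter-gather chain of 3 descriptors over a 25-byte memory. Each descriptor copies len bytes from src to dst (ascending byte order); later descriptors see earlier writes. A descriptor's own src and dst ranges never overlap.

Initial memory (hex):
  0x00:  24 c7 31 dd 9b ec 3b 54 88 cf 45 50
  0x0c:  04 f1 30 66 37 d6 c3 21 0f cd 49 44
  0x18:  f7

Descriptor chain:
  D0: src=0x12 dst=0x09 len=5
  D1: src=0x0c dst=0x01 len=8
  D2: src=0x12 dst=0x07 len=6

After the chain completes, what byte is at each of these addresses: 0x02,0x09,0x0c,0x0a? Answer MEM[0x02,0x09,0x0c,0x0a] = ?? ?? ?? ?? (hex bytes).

MEM[0x02,0x09,0x0c,0x0a] = 49 0f 44 cd

#0 dst[0x09+5] := {0xc3,0x21,0x0f,0xcd,0x49}
#1 dst[0x01+8] := {0xcd,0x49,0x30,0x66,0x37,0xd6,0xc3,0x21}
#2 dst[0x07+6] := {0xc3,0x21,0x0f,0xcd,0x49,0x44}
query mem[0x02]=0x49, mem[0x09]=0x0f, mem[0x0c]=0x44, mem[0x0a]=0xcd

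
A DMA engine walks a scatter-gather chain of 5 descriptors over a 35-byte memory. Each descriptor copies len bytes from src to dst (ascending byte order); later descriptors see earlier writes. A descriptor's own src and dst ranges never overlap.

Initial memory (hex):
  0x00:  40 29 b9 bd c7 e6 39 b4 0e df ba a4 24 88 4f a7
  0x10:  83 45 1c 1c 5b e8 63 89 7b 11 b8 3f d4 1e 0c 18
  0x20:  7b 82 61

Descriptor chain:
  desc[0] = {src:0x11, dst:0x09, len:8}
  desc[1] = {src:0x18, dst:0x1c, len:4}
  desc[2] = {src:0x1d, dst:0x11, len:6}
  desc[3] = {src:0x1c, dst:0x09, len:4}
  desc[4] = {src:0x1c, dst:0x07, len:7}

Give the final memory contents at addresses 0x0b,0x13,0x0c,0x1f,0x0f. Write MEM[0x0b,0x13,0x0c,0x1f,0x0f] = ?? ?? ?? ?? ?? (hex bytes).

MEM[0x0b,0x13,0x0c,0x1f,0x0f] = 7b 3f 82 3f 89

D0: mem[0x09..0x10] <- [45 1c 1c 5b e8 63 89 7b]
D1: mem[0x1c..0x1f] <- [7b 11 b8 3f]
D2: mem[0x11..0x16] <- [11 b8 3f 7b 82 61]
D3: mem[0x09..0x0c] <- [7b 11 b8 3f]
D4: mem[0x07..0x0d] <- [7b 11 b8 3f 7b 82 61]
query mem[0x0b]=0x7b, mem[0x13]=0x3f, mem[0x0c]=0x82, mem[0x1f]=0x3f, mem[0x0f]=0x89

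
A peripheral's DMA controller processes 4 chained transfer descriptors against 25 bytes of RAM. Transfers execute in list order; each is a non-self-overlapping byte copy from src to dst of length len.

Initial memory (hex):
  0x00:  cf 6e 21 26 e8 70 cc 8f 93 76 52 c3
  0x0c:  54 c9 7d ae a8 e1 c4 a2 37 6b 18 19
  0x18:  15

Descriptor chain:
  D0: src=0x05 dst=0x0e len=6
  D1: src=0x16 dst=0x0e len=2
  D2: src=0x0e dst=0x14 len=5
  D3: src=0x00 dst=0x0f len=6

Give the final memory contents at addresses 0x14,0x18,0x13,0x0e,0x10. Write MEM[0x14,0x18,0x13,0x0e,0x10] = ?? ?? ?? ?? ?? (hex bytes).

MEM[0x14,0x18,0x13,0x0e,0x10] = 70 76 e8 18 6e

#0 dst[0x0e+6] := {0x70,0xcc,0x8f,0x93,0x76,0x52}
#1 dst[0x0e+2] := {0x18,0x19}
#2 dst[0x14+5] := {0x18,0x19,0x8f,0x93,0x76}
#3 dst[0x0f+6] := {0xcf,0x6e,0x21,0x26,0xe8,0x70}
query mem[0x14]=0x70, mem[0x18]=0x76, mem[0x13]=0xe8, mem[0x0e]=0x18, mem[0x10]=0x6e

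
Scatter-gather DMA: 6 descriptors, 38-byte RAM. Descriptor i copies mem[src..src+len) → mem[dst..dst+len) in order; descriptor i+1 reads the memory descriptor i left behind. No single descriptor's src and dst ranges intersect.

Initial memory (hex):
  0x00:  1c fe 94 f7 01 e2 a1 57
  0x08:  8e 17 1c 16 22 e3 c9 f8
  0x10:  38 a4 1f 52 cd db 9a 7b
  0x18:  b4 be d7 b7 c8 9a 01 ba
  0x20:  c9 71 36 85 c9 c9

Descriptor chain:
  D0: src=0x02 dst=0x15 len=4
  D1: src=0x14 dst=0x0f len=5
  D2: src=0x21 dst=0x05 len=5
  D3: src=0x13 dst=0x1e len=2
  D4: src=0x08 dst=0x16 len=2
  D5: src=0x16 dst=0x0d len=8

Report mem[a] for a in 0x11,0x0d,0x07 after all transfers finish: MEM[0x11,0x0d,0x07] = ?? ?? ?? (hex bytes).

#0 dst[0x15+4] := {0x94,0xf7,0x01,0xe2}
#1 dst[0x0f+5] := {0xcd,0x94,0xf7,0x01,0xe2}
#2 dst[0x05+5] := {0x71,0x36,0x85,0xc9,0xc9}
#3 dst[0x1e+2] := {0xe2,0xcd}
#4 dst[0x16+2] := {0xc9,0xc9}
#5 dst[0x0d+8] := {0xc9,0xc9,0xe2,0xbe,0xd7,0xb7,0xc8,0x9a}
query mem[0x11]=0xd7, mem[0x0d]=0xc9, mem[0x07]=0x85

MEM[0x11,0x0d,0x07] = d7 c9 85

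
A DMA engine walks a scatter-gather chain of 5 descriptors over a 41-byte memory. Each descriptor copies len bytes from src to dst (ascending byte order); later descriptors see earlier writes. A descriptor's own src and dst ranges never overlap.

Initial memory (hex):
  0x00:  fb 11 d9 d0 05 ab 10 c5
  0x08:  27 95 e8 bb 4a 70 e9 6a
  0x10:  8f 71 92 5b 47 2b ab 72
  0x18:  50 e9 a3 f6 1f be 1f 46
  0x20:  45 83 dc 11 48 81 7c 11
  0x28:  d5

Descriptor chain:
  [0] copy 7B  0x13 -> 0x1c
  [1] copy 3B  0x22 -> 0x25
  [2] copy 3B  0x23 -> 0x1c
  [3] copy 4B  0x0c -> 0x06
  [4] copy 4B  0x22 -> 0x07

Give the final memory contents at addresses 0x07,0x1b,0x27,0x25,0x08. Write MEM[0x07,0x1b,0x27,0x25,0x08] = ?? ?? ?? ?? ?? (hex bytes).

MEM[0x07,0x1b,0x27,0x25,0x08] = e9 f6 48 e9 11

#0 dst[0x1c+7] := {0x5b,0x47,0x2b,0xab,0x72,0x50,0xe9}
#1 dst[0x25+3] := {0xe9,0x11,0x48}
#2 dst[0x1c+3] := {0x11,0x48,0xe9}
#3 dst[0x06+4] := {0x4a,0x70,0xe9,0x6a}
#4 dst[0x07+4] := {0xe9,0x11,0x48,0xe9}
query mem[0x07]=0xe9, mem[0x1b]=0xf6, mem[0x27]=0x48, mem[0x25]=0xe9, mem[0x08]=0x11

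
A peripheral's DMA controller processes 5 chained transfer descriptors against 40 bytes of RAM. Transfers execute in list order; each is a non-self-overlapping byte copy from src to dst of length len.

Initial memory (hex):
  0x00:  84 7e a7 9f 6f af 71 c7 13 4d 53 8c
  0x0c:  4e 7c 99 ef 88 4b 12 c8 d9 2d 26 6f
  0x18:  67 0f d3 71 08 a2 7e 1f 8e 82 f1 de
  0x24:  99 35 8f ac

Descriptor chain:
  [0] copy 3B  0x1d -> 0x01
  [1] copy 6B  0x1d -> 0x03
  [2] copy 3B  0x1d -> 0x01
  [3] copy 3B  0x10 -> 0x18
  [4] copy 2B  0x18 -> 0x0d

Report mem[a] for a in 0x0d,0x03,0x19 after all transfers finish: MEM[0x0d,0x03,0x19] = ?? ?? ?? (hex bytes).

MEM[0x0d,0x03,0x19] = 88 1f 4b

#0 dst[0x01+3] := {0xa2,0x7e,0x1f}
#1 dst[0x03+6] := {0xa2,0x7e,0x1f,0x8e,0x82,0xf1}
#2 dst[0x01+3] := {0xa2,0x7e,0x1f}
#3 dst[0x18+3] := {0x88,0x4b,0x12}
#4 dst[0x0d+2] := {0x88,0x4b}
query mem[0x0d]=0x88, mem[0x03]=0x1f, mem[0x19]=0x4b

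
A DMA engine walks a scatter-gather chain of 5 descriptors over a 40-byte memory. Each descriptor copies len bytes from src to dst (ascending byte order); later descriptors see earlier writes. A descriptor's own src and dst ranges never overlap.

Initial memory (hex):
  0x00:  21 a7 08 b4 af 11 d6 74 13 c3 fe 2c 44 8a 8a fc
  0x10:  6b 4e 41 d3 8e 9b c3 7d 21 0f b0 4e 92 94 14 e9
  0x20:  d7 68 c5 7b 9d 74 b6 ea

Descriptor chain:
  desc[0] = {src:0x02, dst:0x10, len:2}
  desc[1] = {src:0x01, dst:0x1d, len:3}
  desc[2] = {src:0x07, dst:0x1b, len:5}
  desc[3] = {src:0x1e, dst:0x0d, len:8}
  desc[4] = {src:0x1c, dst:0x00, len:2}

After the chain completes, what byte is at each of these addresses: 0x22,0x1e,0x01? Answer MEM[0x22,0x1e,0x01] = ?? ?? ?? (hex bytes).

MEM[0x22,0x1e,0x01] = c5 fe c3

D0: mem[0x10..0x11] <- [08 b4]
D1: mem[0x1d..0x1f] <- [a7 08 b4]
D2: mem[0x1b..0x1f] <- [74 13 c3 fe 2c]
D3: mem[0x0d..0x14] <- [fe 2c d7 68 c5 7b 9d 74]
D4: mem[0x00..0x01] <- [13 c3]
query mem[0x22]=0xc5, mem[0x1e]=0xfe, mem[0x01]=0xc3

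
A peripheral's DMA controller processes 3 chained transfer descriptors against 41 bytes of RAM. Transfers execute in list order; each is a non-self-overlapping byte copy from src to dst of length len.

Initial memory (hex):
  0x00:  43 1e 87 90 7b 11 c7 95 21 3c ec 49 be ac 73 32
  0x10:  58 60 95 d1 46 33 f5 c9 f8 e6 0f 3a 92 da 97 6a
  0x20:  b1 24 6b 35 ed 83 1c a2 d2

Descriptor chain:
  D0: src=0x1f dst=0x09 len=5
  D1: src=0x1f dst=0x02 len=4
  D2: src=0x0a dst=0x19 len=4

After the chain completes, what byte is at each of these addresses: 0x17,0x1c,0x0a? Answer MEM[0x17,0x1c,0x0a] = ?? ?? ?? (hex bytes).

MEM[0x17,0x1c,0x0a] = c9 35 b1

D0: mem[0x09..0x0d] <- [6a b1 24 6b 35]
D1: mem[0x02..0x05] <- [6a b1 24 6b]
D2: mem[0x19..0x1c] <- [b1 24 6b 35]
query mem[0x17]=0xc9, mem[0x1c]=0x35, mem[0x0a]=0xb1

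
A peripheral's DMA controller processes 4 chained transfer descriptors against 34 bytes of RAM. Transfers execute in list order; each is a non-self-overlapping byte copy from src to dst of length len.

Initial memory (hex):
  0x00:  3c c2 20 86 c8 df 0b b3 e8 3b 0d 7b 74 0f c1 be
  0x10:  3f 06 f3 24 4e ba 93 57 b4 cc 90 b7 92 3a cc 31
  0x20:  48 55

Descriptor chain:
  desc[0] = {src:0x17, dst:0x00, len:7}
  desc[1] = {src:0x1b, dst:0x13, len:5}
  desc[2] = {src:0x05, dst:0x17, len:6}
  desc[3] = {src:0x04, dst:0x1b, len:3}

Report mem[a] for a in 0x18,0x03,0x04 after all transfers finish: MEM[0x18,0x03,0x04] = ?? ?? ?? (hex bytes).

MEM[0x18,0x03,0x04] = 3a 90 b7

#0 dst[0x00+7] := {0x57,0xb4,0xcc,0x90,0xb7,0x92,0x3a}
#1 dst[0x13+5] := {0xb7,0x92,0x3a,0xcc,0x31}
#2 dst[0x17+6] := {0x92,0x3a,0xb3,0xe8,0x3b,0x0d}
#3 dst[0x1b+3] := {0xb7,0x92,0x3a}
query mem[0x18]=0x3a, mem[0x03]=0x90, mem[0x04]=0xb7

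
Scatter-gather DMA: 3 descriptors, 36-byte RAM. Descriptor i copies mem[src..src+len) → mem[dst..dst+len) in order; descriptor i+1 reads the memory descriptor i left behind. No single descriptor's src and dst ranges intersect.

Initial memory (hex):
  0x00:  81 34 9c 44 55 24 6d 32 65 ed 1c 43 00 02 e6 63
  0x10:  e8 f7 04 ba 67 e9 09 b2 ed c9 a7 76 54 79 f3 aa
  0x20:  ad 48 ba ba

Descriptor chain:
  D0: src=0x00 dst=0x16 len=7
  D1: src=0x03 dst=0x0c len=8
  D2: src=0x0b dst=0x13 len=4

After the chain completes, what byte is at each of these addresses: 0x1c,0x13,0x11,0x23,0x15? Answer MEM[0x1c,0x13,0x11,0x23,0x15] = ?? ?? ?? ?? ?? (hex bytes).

D0: mem[0x16..0x1c] <- [81 34 9c 44 55 24 6d]
D1: mem[0x0c..0x13] <- [44 55 24 6d 32 65 ed 1c]
D2: mem[0x13..0x16] <- [43 44 55 24]
query mem[0x1c]=0x6d, mem[0x13]=0x43, mem[0x11]=0x65, mem[0x23]=0xba, mem[0x15]=0x55

MEM[0x1c,0x13,0x11,0x23,0x15] = 6d 43 65 ba 55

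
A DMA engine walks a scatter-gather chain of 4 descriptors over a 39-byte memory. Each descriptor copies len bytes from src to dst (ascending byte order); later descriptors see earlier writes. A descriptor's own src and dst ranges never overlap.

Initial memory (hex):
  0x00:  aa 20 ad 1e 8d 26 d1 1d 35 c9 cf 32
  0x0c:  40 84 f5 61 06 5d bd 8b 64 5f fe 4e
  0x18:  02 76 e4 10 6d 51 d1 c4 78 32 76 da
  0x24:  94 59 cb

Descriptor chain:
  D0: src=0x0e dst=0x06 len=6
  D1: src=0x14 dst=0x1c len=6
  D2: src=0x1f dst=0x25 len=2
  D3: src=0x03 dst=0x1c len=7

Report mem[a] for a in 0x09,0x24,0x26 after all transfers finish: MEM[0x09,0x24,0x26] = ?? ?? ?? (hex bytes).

MEM[0x09,0x24,0x26] = 5d 94 02

#0 dst[0x06+6] := {0xf5,0x61,0x06,0x5d,0xbd,0x8b}
#1 dst[0x1c+6] := {0x64,0x5f,0xfe,0x4e,0x02,0x76}
#2 dst[0x25+2] := {0x4e,0x02}
#3 dst[0x1c+7] := {0x1e,0x8d,0x26,0xf5,0x61,0x06,0x5d}
query mem[0x09]=0x5d, mem[0x24]=0x94, mem[0x26]=0x02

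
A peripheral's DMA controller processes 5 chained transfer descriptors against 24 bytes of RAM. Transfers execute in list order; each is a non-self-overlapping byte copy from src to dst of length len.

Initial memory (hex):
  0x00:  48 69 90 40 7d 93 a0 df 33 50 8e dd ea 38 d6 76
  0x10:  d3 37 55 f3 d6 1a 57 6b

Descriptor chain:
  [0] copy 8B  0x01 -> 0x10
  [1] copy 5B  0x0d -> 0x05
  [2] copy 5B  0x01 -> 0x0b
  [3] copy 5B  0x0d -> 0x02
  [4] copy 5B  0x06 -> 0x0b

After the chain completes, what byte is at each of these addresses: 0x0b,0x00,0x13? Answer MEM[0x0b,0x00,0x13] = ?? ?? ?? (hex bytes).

D0: mem[0x10..0x17] <- [69 90 40 7d 93 a0 df 33]
D1: mem[0x05..0x09] <- [38 d6 76 69 90]
D2: mem[0x0b..0x0f] <- [69 90 40 7d 38]
D3: mem[0x02..0x06] <- [40 7d 38 69 90]
D4: mem[0x0b..0x0f] <- [90 76 69 90 8e]
query mem[0x0b]=0x90, mem[0x00]=0x48, mem[0x13]=0x7d

MEM[0x0b,0x00,0x13] = 90 48 7d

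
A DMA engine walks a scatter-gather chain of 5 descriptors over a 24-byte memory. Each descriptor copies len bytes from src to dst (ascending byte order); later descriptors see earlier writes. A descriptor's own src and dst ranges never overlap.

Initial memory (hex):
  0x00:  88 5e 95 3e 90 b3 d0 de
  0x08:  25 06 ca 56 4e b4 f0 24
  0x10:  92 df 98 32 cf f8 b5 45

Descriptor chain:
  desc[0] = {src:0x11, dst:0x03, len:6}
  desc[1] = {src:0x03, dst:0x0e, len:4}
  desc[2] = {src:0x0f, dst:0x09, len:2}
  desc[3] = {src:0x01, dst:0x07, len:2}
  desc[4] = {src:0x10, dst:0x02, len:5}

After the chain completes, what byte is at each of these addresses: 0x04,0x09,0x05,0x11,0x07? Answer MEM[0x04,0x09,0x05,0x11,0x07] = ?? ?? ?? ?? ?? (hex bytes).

  after D0: wrote 6B at 0x03 = df9832cff8b5
  after D1: wrote 4B at 0x0e = df9832cf
  after D2: wrote 2B at 0x09 = 9832
  after D3: wrote 2B at 0x07 = 5e95
  after D4: wrote 5B at 0x02 = 32cf9832cf
query mem[0x04]=0x98, mem[0x09]=0x98, mem[0x05]=0x32, mem[0x11]=0xcf, mem[0x07]=0x5e

MEM[0x04,0x09,0x05,0x11,0x07] = 98 98 32 cf 5e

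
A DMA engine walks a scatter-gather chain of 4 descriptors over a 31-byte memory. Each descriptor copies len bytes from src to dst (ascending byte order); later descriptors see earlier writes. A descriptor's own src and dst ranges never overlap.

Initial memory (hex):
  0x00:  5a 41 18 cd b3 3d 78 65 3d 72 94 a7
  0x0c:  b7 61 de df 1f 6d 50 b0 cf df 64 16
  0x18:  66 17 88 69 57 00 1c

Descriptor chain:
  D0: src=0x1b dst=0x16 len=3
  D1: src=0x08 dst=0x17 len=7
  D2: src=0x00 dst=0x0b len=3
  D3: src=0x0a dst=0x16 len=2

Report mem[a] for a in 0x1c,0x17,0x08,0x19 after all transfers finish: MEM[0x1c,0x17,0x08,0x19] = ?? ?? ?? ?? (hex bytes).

MEM[0x1c,0x17,0x08,0x19] = 61 5a 3d 94

[0] 0x1b->0x16 len=3 : 69 57 00
[1] 0x08->0x17 len=7 : 3d 72 94 a7 b7 61 de
[2] 0x00->0x0b len=3 : 5a 41 18
[3] 0x0a->0x16 len=2 : 94 5a
query mem[0x1c]=0x61, mem[0x17]=0x5a, mem[0x08]=0x3d, mem[0x19]=0x94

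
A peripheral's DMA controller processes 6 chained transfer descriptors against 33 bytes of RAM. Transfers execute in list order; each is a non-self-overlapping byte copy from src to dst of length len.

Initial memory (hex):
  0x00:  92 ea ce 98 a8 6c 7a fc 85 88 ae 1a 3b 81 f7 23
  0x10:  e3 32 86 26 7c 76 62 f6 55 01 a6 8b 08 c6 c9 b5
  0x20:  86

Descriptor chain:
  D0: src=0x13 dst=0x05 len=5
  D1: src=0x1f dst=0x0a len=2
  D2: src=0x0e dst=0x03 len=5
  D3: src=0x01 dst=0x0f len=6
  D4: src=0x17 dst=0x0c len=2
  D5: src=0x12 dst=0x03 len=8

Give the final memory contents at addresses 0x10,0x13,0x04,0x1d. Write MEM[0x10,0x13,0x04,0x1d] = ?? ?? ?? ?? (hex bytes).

MEM[0x10,0x13,0x04,0x1d] = ce e3 e3 c6

[0] 0x13->0x05 len=5 : 26 7c 76 62 f6
[1] 0x1f->0x0a len=2 : b5 86
[2] 0x0e->0x03 len=5 : f7 23 e3 32 86
[3] 0x01->0x0f len=6 : ea ce f7 23 e3 32
[4] 0x17->0x0c len=2 : f6 55
[5] 0x12->0x03 len=8 : 23 e3 32 76 62 f6 55 01
query mem[0x10]=0xce, mem[0x13]=0xe3, mem[0x04]=0xe3, mem[0x1d]=0xc6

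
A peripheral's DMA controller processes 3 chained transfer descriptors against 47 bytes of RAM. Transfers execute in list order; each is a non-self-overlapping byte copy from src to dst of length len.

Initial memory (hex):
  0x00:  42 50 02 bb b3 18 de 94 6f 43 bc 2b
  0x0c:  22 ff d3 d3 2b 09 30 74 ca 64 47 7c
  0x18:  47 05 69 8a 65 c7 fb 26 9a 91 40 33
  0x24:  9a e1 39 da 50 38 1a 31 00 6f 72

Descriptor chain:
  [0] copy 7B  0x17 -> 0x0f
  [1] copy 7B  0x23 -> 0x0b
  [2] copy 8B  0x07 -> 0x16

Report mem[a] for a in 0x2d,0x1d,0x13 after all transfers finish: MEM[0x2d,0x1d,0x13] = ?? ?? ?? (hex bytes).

[0] 0x17->0x0f len=7 : 7c 47 05 69 8a 65 c7
[1] 0x23->0x0b len=7 : 33 9a e1 39 da 50 38
[2] 0x07->0x16 len=8 : 94 6f 43 bc 33 9a e1 39
query mem[0x2d]=0x6f, mem[0x1d]=0x39, mem[0x13]=0x8a

MEM[0x2d,0x1d,0x13] = 6f 39 8a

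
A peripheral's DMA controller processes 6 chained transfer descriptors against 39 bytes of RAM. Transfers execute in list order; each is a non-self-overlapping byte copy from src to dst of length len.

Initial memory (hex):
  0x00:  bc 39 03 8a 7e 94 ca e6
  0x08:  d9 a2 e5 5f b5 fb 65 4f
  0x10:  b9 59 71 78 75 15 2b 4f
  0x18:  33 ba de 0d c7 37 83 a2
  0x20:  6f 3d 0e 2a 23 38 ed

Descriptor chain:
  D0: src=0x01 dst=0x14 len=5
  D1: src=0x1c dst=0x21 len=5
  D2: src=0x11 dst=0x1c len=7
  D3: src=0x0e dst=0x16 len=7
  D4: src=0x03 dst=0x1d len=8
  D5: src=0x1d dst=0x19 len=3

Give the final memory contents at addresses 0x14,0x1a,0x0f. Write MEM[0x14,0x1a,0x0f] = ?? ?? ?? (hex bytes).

[0] 0x01->0x14 len=5 : 39 03 8a 7e 94
[1] 0x1c->0x21 len=5 : c7 37 83 a2 6f
[2] 0x11->0x1c len=7 : 59 71 78 39 03 8a 7e
[3] 0x0e->0x16 len=7 : 65 4f b9 59 71 78 39
[4] 0x03->0x1d len=8 : 8a 7e 94 ca e6 d9 a2 e5
[5] 0x1d->0x19 len=3 : 8a 7e 94
query mem[0x14]=0x39, mem[0x1a]=0x7e, mem[0x0f]=0x4f

MEM[0x14,0x1a,0x0f] = 39 7e 4f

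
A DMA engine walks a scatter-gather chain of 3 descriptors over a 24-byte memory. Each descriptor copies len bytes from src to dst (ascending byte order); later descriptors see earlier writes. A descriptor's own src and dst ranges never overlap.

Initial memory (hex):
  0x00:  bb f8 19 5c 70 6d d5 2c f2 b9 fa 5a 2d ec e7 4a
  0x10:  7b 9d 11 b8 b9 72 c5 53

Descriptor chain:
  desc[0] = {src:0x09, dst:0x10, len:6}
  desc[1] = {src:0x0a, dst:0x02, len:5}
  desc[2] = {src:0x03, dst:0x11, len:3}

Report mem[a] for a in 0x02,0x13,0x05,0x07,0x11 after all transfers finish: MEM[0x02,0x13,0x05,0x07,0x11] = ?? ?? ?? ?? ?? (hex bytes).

MEM[0x02,0x13,0x05,0x07,0x11] = fa ec ec 2c 5a

D0: mem[0x10..0x15] <- [b9 fa 5a 2d ec e7]
D1: mem[0x02..0x06] <- [fa 5a 2d ec e7]
D2: mem[0x11..0x13] <- [5a 2d ec]
query mem[0x02]=0xfa, mem[0x13]=0xec, mem[0x05]=0xec, mem[0x07]=0x2c, mem[0x11]=0x5a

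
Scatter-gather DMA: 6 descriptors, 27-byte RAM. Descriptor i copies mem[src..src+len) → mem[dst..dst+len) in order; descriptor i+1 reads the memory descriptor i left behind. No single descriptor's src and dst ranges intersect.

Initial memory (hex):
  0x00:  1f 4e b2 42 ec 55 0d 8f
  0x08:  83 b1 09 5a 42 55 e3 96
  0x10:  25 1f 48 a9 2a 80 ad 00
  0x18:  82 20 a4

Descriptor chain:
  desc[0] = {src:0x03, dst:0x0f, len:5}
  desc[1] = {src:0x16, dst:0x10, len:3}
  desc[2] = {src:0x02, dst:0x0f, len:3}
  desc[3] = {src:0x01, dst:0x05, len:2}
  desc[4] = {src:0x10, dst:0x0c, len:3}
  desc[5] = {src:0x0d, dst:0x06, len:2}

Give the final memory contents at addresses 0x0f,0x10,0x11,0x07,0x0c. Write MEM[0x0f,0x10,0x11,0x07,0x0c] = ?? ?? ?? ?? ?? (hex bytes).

D0: mem[0x0f..0x13] <- [42 ec 55 0d 8f]
D1: mem[0x10..0x12] <- [ad 00 82]
D2: mem[0x0f..0x11] <- [b2 42 ec]
D3: mem[0x05..0x06] <- [4e b2]
D4: mem[0x0c..0x0e] <- [42 ec 82]
D5: mem[0x06..0x07] <- [ec 82]
query mem[0x0f]=0xb2, mem[0x10]=0x42, mem[0x11]=0xec, mem[0x07]=0x82, mem[0x0c]=0x42

MEM[0x0f,0x10,0x11,0x07,0x0c] = b2 42 ec 82 42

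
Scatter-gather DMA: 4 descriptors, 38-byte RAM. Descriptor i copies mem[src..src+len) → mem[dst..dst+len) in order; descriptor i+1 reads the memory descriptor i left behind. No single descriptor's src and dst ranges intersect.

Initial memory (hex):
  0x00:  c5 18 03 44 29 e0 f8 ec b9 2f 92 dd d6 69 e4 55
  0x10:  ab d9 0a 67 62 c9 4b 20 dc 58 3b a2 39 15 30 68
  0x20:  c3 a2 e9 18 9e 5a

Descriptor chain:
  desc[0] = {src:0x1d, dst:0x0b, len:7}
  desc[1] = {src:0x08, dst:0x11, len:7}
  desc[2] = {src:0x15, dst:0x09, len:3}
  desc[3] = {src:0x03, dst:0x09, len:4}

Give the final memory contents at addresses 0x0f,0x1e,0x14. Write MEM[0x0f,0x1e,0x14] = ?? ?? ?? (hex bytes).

#0 dst[0x0b+7] := {0x15,0x30,0x68,0xc3,0xa2,0xe9,0x18}
#1 dst[0x11+7] := {0xb9,0x2f,0x92,0x15,0x30,0x68,0xc3}
#2 dst[0x09+3] := {0x30,0x68,0xc3}
#3 dst[0x09+4] := {0x44,0x29,0xe0,0xf8}
query mem[0x0f]=0xa2, mem[0x1e]=0x30, mem[0x14]=0x15

MEM[0x0f,0x1e,0x14] = a2 30 15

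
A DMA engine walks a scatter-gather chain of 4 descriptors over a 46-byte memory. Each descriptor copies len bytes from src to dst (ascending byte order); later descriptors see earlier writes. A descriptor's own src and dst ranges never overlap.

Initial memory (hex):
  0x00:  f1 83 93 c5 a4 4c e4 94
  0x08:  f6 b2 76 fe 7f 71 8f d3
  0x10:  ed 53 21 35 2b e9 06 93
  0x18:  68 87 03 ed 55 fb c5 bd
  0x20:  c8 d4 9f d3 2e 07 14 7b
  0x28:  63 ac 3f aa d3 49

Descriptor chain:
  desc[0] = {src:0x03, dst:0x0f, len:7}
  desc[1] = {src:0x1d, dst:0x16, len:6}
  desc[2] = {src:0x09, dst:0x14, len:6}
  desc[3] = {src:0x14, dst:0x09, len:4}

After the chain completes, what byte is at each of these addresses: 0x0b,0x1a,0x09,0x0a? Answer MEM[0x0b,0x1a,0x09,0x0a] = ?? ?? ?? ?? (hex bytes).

#0 dst[0x0f+7] := {0xc5,0xa4,0x4c,0xe4,0x94,0xf6,0xb2}
#1 dst[0x16+6] := {0xfb,0xc5,0xbd,0xc8,0xd4,0x9f}
#2 dst[0x14+6] := {0xb2,0x76,0xfe,0x7f,0x71,0x8f}
#3 dst[0x09+4] := {0xb2,0x76,0xfe,0x7f}
query mem[0x0b]=0xfe, mem[0x1a]=0xd4, mem[0x09]=0xb2, mem[0x0a]=0x76

MEM[0x0b,0x1a,0x09,0x0a] = fe d4 b2 76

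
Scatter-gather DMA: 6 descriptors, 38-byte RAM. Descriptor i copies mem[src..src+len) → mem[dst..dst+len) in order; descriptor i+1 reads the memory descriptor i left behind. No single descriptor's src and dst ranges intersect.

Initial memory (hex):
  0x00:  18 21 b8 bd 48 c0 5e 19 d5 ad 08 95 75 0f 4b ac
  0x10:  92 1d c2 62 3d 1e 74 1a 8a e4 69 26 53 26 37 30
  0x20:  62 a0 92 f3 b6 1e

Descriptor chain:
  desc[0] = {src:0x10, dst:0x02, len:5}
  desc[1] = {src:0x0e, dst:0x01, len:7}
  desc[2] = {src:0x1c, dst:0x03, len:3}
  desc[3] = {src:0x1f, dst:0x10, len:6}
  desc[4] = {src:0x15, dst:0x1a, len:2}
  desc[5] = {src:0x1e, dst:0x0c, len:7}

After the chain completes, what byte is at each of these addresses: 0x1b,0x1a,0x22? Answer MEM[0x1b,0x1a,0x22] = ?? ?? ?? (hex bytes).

MEM[0x1b,0x1a,0x22] = 74 b6 92

  after D0: wrote 5B at 0x02 = 921dc2623d
  after D1: wrote 7B at 0x01 = 4bac921dc2623d
  after D2: wrote 3B at 0x03 = 532637
  after D3: wrote 6B at 0x10 = 3062a092f3b6
  after D4: wrote 2B at 0x1a = b674
  after D5: wrote 7B at 0x0c = 373062a092f3b6
query mem[0x1b]=0x74, mem[0x1a]=0xb6, mem[0x22]=0x92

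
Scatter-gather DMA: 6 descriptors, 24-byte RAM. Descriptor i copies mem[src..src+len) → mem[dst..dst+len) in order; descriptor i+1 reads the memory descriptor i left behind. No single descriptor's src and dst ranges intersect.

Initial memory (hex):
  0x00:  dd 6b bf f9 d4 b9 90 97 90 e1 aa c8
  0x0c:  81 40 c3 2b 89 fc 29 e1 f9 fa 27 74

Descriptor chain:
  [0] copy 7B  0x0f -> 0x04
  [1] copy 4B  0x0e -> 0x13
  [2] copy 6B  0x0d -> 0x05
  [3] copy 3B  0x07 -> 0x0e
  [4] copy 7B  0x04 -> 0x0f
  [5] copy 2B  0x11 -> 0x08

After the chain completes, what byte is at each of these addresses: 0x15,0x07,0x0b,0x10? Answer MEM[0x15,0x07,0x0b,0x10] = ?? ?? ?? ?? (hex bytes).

#0 dst[0x04+7] := {0x2b,0x89,0xfc,0x29,0xe1,0xf9,0xfa}
#1 dst[0x13+4] := {0xc3,0x2b,0x89,0xfc}
#2 dst[0x05+6] := {0x40,0xc3,0x2b,0x89,0xfc,0x29}
#3 dst[0x0e+3] := {0x2b,0x89,0xfc}
#4 dst[0x0f+7] := {0x2b,0x40,0xc3,0x2b,0x89,0xfc,0x29}
#5 dst[0x08+2] := {0xc3,0x2b}
query mem[0x15]=0x29, mem[0x07]=0x2b, mem[0x0b]=0xc8, mem[0x10]=0x40

MEM[0x15,0x07,0x0b,0x10] = 29 2b c8 40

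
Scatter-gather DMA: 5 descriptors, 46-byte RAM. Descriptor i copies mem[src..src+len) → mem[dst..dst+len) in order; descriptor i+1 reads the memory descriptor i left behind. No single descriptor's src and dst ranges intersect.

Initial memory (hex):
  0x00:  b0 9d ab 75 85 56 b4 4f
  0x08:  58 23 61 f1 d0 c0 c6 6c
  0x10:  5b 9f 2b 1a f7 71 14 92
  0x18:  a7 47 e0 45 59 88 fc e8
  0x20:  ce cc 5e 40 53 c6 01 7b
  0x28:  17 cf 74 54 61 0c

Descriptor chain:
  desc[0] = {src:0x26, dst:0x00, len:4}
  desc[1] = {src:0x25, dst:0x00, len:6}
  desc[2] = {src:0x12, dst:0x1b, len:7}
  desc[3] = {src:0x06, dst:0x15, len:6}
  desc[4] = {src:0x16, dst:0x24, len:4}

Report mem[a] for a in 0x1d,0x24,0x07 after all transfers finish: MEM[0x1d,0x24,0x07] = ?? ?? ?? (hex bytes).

#0 dst[0x00+4] := {0x01,0x7b,0x17,0xcf}
#1 dst[0x00+6] := {0xc6,0x01,0x7b,0x17,0xcf,0x74}
#2 dst[0x1b+7] := {0x2b,0x1a,0xf7,0x71,0x14,0x92,0xa7}
#3 dst[0x15+6] := {0xb4,0x4f,0x58,0x23,0x61,0xf1}
#4 dst[0x24+4] := {0x4f,0x58,0x23,0x61}
query mem[0x1d]=0xf7, mem[0x24]=0x4f, mem[0x07]=0x4f

MEM[0x1d,0x24,0x07] = f7 4f 4f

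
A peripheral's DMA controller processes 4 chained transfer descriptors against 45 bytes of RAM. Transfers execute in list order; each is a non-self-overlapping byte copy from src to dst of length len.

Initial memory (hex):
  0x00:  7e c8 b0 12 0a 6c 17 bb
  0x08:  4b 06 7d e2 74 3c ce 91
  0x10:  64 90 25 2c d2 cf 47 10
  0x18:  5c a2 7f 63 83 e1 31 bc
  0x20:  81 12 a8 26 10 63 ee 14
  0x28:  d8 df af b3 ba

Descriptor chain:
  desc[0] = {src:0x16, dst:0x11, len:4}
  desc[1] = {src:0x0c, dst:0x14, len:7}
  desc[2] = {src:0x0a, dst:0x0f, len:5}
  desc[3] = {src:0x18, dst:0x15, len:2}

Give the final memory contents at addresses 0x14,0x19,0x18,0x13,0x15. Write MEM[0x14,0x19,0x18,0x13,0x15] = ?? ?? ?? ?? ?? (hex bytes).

  after D0: wrote 4B at 0x11 = 47105ca2
  after D1: wrote 7B at 0x14 = 743cce91644710
  after D2: wrote 5B at 0x0f = 7de2743cce
  after D3: wrote 2B at 0x15 = 6447
query mem[0x14]=0x74, mem[0x19]=0x47, mem[0x18]=0x64, mem[0x13]=0xce, mem[0x15]=0x64

MEM[0x14,0x19,0x18,0x13,0x15] = 74 47 64 ce 64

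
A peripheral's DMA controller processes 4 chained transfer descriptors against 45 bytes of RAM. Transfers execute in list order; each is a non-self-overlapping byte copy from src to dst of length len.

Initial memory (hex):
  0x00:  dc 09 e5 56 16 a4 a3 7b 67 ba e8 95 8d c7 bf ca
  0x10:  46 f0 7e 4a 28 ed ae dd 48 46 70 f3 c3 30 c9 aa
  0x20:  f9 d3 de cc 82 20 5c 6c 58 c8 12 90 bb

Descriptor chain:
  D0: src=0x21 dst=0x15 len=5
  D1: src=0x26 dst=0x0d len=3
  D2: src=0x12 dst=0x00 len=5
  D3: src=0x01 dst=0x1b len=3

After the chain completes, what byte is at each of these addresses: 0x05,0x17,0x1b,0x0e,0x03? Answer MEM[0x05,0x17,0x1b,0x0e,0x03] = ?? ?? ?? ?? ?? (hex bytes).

MEM[0x05,0x17,0x1b,0x0e,0x03] = a4 cc 4a 6c d3

D0: mem[0x15..0x19] <- [d3 de cc 82 20]
D1: mem[0x0d..0x0f] <- [5c 6c 58]
D2: mem[0x00..0x04] <- [7e 4a 28 d3 de]
D3: mem[0x1b..0x1d] <- [4a 28 d3]
query mem[0x05]=0xa4, mem[0x17]=0xcc, mem[0x1b]=0x4a, mem[0x0e]=0x6c, mem[0x03]=0xd3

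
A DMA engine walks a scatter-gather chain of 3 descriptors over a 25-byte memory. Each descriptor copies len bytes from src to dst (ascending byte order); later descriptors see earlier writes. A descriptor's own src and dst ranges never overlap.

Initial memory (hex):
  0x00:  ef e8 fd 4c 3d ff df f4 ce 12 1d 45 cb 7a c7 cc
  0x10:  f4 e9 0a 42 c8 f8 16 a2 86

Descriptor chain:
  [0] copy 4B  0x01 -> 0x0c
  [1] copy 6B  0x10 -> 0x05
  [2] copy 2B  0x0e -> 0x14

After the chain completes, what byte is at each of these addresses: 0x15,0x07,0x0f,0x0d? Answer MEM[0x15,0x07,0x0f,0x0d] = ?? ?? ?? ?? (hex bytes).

  after D0: wrote 4B at 0x0c = e8fd4c3d
  after D1: wrote 6B at 0x05 = f4e90a42c8f8
  after D2: wrote 2B at 0x14 = 4c3d
query mem[0x15]=0x3d, mem[0x07]=0x0a, mem[0x0f]=0x3d, mem[0x0d]=0xfd

MEM[0x15,0x07,0x0f,0x0d] = 3d 0a 3d fd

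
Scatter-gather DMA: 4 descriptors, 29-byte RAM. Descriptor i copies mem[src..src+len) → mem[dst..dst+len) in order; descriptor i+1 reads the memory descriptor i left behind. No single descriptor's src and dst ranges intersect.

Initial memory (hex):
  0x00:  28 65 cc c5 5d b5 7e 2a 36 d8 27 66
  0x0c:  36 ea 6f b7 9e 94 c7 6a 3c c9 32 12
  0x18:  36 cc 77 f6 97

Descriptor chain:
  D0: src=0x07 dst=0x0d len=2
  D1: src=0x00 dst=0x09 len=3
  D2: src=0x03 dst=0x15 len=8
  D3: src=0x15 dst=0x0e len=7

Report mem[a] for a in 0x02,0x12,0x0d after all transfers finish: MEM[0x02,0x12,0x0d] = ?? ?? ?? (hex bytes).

MEM[0x02,0x12,0x0d] = cc 2a 2a

[0] 0x07->0x0d len=2 : 2a 36
[1] 0x00->0x09 len=3 : 28 65 cc
[2] 0x03->0x15 len=8 : c5 5d b5 7e 2a 36 28 65
[3] 0x15->0x0e len=7 : c5 5d b5 7e 2a 36 28
query mem[0x02]=0xcc, mem[0x12]=0x2a, mem[0x0d]=0x2a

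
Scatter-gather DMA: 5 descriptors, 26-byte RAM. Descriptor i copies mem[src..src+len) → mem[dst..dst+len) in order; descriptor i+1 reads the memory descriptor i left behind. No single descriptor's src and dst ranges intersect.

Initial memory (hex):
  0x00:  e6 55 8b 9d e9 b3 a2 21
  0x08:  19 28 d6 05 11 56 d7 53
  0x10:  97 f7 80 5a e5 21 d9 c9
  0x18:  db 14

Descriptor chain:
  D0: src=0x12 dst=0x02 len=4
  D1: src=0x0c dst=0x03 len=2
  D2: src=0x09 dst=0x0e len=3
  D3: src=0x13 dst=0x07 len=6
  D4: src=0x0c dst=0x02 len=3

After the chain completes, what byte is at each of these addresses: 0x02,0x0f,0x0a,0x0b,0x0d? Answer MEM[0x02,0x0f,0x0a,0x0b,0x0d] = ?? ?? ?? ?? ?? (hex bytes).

D0: mem[0x02..0x05] <- [80 5a e5 21]
D1: mem[0x03..0x04] <- [11 56]
D2: mem[0x0e..0x10] <- [28 d6 05]
D3: mem[0x07..0x0c] <- [5a e5 21 d9 c9 db]
D4: mem[0x02..0x04] <- [db 56 28]
query mem[0x02]=0xdb, mem[0x0f]=0xd6, mem[0x0a]=0xd9, mem[0x0b]=0xc9, mem[0x0d]=0x56

MEM[0x02,0x0f,0x0a,0x0b,0x0d] = db d6 d9 c9 56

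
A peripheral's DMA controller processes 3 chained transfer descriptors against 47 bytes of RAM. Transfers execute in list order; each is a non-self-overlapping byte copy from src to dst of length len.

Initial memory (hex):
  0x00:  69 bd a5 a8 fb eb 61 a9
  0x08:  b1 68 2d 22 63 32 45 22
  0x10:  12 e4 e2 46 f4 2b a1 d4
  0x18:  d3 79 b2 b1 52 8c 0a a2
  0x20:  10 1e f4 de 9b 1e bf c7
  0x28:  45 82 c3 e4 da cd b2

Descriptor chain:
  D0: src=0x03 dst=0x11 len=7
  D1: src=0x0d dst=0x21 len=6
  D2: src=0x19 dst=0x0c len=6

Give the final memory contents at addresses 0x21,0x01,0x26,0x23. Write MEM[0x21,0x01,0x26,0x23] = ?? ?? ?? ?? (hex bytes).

MEM[0x21,0x01,0x26,0x23] = 32 bd fb 22

#0 dst[0x11+7] := {0xa8,0xfb,0xeb,0x61,0xa9,0xb1,0x68}
#1 dst[0x21+6] := {0x32,0x45,0x22,0x12,0xa8,0xfb}
#2 dst[0x0c+6] := {0x79,0xb2,0xb1,0x52,0x8c,0x0a}
query mem[0x21]=0x32, mem[0x01]=0xbd, mem[0x26]=0xfb, mem[0x23]=0x22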